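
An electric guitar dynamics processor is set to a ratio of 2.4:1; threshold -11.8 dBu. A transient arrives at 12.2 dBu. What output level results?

-1.8 dBu

12.2 dBu sits 24 dB over threshold.
The 24 dB excess becomes 10 dB after 2.4:1 reduction.
Output = -11.8 + 10 = -1.8 dBu.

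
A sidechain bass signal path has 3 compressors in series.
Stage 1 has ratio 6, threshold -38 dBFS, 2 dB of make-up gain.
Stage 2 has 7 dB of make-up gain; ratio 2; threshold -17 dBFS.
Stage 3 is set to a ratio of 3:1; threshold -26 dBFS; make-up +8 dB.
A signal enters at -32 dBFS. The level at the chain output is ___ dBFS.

-20 dBFS

Stage 1: -32 dBFS is 6 dB over -38 dBFS; at 6:1 that becomes 1 dB over, giving -37 dBFS; +2 dB make-up → -35 dBFS.
Stage 2: -35 dBFS is at or below the -17 dBFS threshold — no compression; make-up brings it to -28 dBFS.
Stage 3: -28 dBFS ≤ -26 dBFS, so stage 3 doesn't engage; make-up brings it to -20 dBFS.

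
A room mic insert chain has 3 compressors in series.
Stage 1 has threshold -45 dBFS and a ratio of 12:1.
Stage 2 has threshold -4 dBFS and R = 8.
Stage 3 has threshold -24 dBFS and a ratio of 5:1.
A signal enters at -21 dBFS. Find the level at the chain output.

Stage 1: overshoot 24 dB → 24/12 = 2 dB → -43 dBFS.
Stage 2: below threshold (-43 ≤ -4); passes unchanged; output -43 dBFS.
Stage 3: below threshold (-43 ≤ -24); passes unchanged; output -43 dBFS.

-43 dBFS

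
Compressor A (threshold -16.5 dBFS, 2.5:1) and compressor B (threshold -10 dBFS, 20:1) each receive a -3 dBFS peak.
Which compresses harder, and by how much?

A: overshoot 13.5 dB → output overshoot 5.4 dB → GR 8.1 dB.
B: overshoot 7 dB → output overshoot 0.35 dB → GR 6.65 dB.
A reduces 1.45 dB more.

A, by 1.45 dB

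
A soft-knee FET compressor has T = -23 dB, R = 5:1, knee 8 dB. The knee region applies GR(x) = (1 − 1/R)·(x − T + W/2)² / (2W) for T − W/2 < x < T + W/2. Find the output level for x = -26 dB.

x − T + W/2 = -26 − (-23) + 4 = 1.
GR = (1 − 1/5) × 1² / 16 = 0.8 × 1 / 16 = 0.05 dB.
Output = -26 − 0.05 = -26.05 dB.

-26.05 dB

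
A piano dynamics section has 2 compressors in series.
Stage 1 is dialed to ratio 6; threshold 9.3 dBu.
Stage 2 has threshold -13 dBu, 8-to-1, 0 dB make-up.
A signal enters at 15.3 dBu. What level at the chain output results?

-10.0875 dBu

Stage 1: 6 dB above 9.3 dBu, reduced 6:1 to 1 dB above → 10.3 dBu.
Stage 2: 23.3 dB above -13 dBu, reduced 8:1 to 2.9125 dB above → -10.0875 dBu.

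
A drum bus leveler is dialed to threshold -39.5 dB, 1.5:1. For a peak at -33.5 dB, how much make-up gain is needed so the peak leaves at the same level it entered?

The peak compresses to -39.5 + 6/1.5 = -35.5 dB.
To reach -33.5 dB requires -33.5 − (-35.5) = 2 dB of make-up.

2 dB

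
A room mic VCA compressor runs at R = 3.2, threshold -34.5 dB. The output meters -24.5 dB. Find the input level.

-2.5 dB

That's 10 dB above the -34.5 dB threshold.
Before 3.2:1 compression the overshoot was 10 × 3.2 = 32 dB, so input = -34.5 + 32 = -2.5 dB.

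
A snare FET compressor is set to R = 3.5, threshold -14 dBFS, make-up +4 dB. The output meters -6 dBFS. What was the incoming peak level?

Before make-up, the level was -6 − 4 = -10 dBFS.
The compressed level sits -10 − (-14) = 4 dB over threshold.
Input overshoot = R × output overshoot = 14 dB → input = -14 + 14 = 0 dBFS.

0 dBFS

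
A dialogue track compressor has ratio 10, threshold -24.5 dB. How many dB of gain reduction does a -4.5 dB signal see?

18 dB

The signal is 20 dB above threshold.
At 10:1, output sits 20/10 = 2 dB above threshold.
So the signal is attenuated by 20 − 2 = 18 dB.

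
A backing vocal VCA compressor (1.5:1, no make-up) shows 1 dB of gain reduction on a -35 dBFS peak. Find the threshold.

Input is 3 dB above T (since output overshoot × R = input overshoot: (-36 − T)·1.5 = -35 − T gives T = -38 dBFS).
Check: -38 + (-35 − (-38))/1.5 = -38 + 2 = -36 dBFS. ✓

-38 dBFS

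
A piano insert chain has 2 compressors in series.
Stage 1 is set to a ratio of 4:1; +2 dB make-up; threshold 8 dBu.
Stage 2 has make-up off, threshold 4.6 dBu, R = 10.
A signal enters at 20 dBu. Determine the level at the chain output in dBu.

5.44 dBu

Stage 1: 20 dBu is 12 dB over 8 dBu; at 4:1 that becomes 3 dB over, giving 11 dBu; +2 dB make-up → 13 dBu.
Stage 2: 8.4 dB above 4.6 dBu, reduced 10:1 to 0.84 dB above → 5.44 dBu.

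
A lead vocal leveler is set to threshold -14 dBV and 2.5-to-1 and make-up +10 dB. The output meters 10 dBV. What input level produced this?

Stripping the +10 dB make-up gives 0 dBV at the gain stage.
The compressed level sits 0 − (-14) = 14 dB over threshold.
Before 2.5:1 compression the overshoot was 14 × 2.5 = 35 dB, so input = -14 + 35 = 21 dBV.

21 dBV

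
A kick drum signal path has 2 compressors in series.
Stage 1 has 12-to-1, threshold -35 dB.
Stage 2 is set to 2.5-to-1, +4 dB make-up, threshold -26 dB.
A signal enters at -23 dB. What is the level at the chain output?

-30 dB

Stage 1: overshoot 12 dB → 12/12 = 1 dB → -34 dB.
Stage 2: -34 dB ≤ -26 dB, so stage 2 doesn't engage; make-up brings it to -30 dB.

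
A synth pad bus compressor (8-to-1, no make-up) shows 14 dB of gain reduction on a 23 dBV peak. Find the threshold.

Let T be the threshold. Output overshoot = (input overshoot)/R, so 9 − T = (23 − T)/8.
8·(9 − T) = 23 − T → 7·T = 72 − 23 = 49.
T = 49/7 = 7 dBV.

7 dBV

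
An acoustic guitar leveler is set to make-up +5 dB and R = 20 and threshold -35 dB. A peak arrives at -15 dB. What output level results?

The input is 20 dB above the -35 dB threshold.
At 20:1 the overshoot is divided by 20, leaving 1 dB above threshold.
So the level is -35 + 1 = -34 dB; make-up adds 5 dB, giving -29 dB.

-29 dB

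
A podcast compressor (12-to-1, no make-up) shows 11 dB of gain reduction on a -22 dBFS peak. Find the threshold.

-34 dBFS

Gain reduction = -22 − (-33) = 11 dB; output overshoot = GR / (R − 1) = 11 / 11 = 1 dB.
Threshold = output − output overshoot = -33 − 1 = -34 dBFS.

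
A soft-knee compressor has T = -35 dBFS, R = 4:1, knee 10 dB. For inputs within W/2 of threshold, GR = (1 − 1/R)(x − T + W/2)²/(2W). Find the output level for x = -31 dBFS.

-34.0375 dBFS

x − T + W/2 = -31 − (-35) + 5 = 9.
GR = (1 − 1/4) × 9² / 20 = 0.75 × 81 / 20 = 3.0375 dB.
Output = -31 − 3.0375 = -34.0375 dBFS.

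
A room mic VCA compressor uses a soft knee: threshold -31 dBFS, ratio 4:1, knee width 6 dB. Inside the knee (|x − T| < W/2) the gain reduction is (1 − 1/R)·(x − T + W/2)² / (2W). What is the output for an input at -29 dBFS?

-30.5625 dBFS

x − T + W/2 = -29 − (-31) + 3 = 5.
GR = (1 − 1/4) × 5² / 12 = 0.75 × 25 / 12 = 1.5625 dB.
Output = -29 − 1.5625 = -30.5625 dBFS.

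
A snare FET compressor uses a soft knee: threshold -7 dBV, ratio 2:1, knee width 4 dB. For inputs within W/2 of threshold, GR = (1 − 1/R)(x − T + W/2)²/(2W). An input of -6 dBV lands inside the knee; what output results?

-6.5625 dBV

x − T + W/2 = -6 − (-7) + 2 = 3.
GR = (1 − 1/2) × 3² / 8 = 0.5 × 9 / 8 = 0.5625 dB.
Output = -6 − 0.5625 = -6.5625 dBV.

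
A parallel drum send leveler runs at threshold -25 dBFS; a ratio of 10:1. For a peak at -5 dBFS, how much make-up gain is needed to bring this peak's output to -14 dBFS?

9 dB

The peak compresses to -25 + 20/10 = -23 dBFS.
To reach -14 dBFS requires -14 − (-23) = 9 dB of make-up.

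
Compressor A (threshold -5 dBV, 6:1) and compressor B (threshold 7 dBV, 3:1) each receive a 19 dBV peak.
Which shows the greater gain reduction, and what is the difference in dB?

A, by 12 dB

A: overshoot 24 dB → output overshoot 4 dB → GR 20 dB.
B: overshoot 12 dB → output overshoot 4 dB → GR 8 dB.
A applies 12 dB more gain reduction.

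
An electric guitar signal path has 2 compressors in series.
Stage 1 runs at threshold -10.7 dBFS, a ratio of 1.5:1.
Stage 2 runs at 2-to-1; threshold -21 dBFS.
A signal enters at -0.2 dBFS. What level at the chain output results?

Stage 1: 10.5 dB above -10.7 dBFS, reduced 1.5:1 to 7 dB above → -3.7 dBFS.
Stage 2: -3.7 dBFS is 17.3 dB over -21 dBFS; at 2:1 that becomes 8.65 dB over, giving -12.35 dBFS.

-12.35 dBFS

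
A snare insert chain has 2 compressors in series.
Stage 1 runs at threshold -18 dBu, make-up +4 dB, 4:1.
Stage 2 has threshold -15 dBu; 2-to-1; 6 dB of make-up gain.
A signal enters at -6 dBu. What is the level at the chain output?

-7 dBu

Stage 1: 12 dB above -18 dBu, reduced 4:1 to 3 dB above → -15 dBu; +4 dB make-up → -11 dBu.
Stage 2: 4 dB above -15 dBu, reduced 2:1 to 2 dB above → -13 dBu; +6 dB make-up → -7 dBu.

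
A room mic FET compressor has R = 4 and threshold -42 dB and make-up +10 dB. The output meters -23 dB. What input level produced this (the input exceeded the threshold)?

Stripping the +10 dB make-up gives -33 dB at the gain stage.
That's 9 dB above the -42 dB threshold.
Before 4:1 compression the overshoot was 9 × 4 = 36 dB, so input = -42 + 36 = -6 dB.

-6 dB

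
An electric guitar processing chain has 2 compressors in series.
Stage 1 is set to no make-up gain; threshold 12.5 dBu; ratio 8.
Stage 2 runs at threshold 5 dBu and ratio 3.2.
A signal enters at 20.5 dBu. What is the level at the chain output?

Stage 1: 8 dB above 12.5 dBu, reduced 8:1 to 1 dB above → 13.5 dBu.
Stage 2: overshoot 8.5 dB → 8.5/3.2 = 2.65625 dB → 7.65625 dBu.

7.65625 dBu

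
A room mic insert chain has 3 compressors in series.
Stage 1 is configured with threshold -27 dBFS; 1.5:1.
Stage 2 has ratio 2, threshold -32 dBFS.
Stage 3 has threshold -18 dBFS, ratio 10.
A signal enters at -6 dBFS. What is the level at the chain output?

-22.5 dBFS

Stage 1: -6 dBFS is 21 dB over -27 dBFS; at 1.5:1 that becomes 14 dB over, giving -13 dBFS.
Stage 2: 19 dB above -32 dBFS, reduced 2:1 to 9.5 dB above → -22.5 dBFS.
Stage 3: -22.5 dBFS is at or below the -18 dBFS threshold — no compression; output -22.5 dBFS.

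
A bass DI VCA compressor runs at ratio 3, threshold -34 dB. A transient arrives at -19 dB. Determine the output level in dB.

-29 dB

-19 dB sits 15 dB over threshold.
3:1 compression reduces that to 15/3 = 5 dB over.
That puts the output at -29 dB.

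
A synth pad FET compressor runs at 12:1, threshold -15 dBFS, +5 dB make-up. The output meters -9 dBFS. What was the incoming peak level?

Stripping the +5 dB make-up gives -14 dBFS at the gain stage.
That's 1 dB above the -15 dBFS threshold.
Before 12:1 compression the overshoot was 1 × 12 = 12 dB, so input = -15 + 12 = -3 dBFS.

-3 dBFS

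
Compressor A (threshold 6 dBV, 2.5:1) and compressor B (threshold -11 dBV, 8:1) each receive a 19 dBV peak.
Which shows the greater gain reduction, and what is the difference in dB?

A: 13 dB over, compressed to 5.2 dB over, so 7.8 dB of GR.
B: 30 dB over, compressed to 3.75 dB over, so 26.25 dB of GR.
B reduces 18.45 dB more.

B, by 18.45 dB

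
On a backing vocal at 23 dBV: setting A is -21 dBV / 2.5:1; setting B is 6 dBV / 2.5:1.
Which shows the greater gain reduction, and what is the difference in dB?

A: 44 dB over, compressed to 17.6 dB over, so 26.4 dB of GR.
B: 17 dB over, compressed to 6.8 dB over, so 10.2 dB of GR.
Difference: 16.2 dB in favour of A.

A, by 16.2 dB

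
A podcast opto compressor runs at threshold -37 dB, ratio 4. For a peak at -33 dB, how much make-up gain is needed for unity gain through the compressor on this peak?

3 dB

The peak compresses to -37 + 4/4 = -36 dB.
To reach -33 dB requires -33 − (-36) = 3 dB of make-up.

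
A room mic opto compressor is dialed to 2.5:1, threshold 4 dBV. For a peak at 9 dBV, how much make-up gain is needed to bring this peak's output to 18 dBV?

12 dB

Without make-up, output = threshold + overshoot/2.5 = 4 + 2 = 6 dBV.
Gap to target: 12 dB.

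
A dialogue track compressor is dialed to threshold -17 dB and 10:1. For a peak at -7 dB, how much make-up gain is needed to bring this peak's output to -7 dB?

9 dB

Overshoot 10 dB → 10/10 = 1 dB after compression, so the compressed level is -17 + 1 = -16 dB.
Make-up = target − compressed = -7 − (-16) = 9 dB.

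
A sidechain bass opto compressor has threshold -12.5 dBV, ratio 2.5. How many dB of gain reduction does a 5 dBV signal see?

10.5 dB

Overshoot = 5 − (-12.5) = 17.5 dB.
A 2.5:1 ratio leaves 7 dB of that excess.
GR = overshoot in − overshoot out = 17.5 − 7 = 10.5 dB.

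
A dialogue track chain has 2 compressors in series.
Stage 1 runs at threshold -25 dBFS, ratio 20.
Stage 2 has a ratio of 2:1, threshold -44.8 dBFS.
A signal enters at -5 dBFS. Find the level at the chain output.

-34.4 dBFS

Stage 1: 20 dB above -25 dBFS, reduced 20:1 to 1 dB above → -24 dBFS.
Stage 2: -24 dBFS is 20.8 dB over -44.8 dBFS; at 2:1 that becomes 10.4 dB over, giving -34.4 dBFS.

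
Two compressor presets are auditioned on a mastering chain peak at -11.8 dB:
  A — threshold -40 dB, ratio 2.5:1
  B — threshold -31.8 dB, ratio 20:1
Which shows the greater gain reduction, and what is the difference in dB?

B, by 2.08 dB

A: GR = 28.2 − 28.2/2.5 = 16.92 dB.
B: GR = 20 − 20/20 = 19 dB.
Difference: 2.08 dB in favour of B.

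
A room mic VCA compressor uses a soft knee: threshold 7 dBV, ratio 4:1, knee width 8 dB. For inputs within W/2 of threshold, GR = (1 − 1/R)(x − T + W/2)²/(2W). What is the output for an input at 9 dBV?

x − T + W/2 = 9 − 7 + 4 = 6.
GR = (1 − 1/4) × 6² / 16 = 0.75 × 36 / 16 = 1.6875 dB.
Output = 9 − 1.6875 = 7.3125 dBV.

7.3125 dBV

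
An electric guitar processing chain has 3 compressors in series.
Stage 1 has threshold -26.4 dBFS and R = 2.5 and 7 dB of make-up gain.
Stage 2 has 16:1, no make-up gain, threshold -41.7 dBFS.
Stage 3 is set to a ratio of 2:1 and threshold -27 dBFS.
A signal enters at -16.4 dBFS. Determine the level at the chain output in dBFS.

Stage 1: overshoot 10 dB → 10/2.5 = 4 dB → -22.4 dBFS; +7 dB make-up → -15.4 dBFS.
Stage 2: -15.4 dBFS is 26.3 dB over -41.7 dBFS; at 16:1 that becomes 1.64375 dB over, giving -40.05625 dBFS.
Stage 3: -40.05625 dBFS ≤ -27 dBFS, so stage 3 doesn't engage; output -40.05625 dBFS.

-40.05625 dBFS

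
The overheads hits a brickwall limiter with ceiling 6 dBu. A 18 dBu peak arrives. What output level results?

6 dBu

The limiter clamps the peak to its 6 dBu ceiling.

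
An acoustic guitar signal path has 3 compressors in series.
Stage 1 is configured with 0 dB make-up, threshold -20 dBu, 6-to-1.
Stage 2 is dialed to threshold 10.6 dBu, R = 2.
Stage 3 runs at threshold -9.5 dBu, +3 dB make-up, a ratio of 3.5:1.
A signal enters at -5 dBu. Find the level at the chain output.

Stage 1: overshoot 15 dB → 15/6 = 2.5 dB → -17.5 dBu.
Stage 2: -17.5 dBu ≤ 10.6 dBu, so stage 2 doesn't engage; output -17.5 dBu.
Stage 3: -17.5 dBu is at or below the -9.5 dBu threshold — no compression; make-up brings it to -14.5 dBu.

-14.5 dBu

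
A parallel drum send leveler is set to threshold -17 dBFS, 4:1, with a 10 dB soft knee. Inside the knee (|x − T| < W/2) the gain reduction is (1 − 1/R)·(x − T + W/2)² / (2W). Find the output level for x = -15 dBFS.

-16.8375 dBFS

x − T + W/2 = -15 − (-17) + 5 = 7.
GR = (1 − 1/4) × 7² / 20 = 0.75 × 49 / 20 = 1.8375 dB.
Output = -15 − 1.8375 = -16.8375 dBFS.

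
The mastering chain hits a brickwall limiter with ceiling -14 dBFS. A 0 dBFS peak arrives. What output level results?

-14 dBFS

At ∞:1, everything above -14 dBFS is held at the ceiling.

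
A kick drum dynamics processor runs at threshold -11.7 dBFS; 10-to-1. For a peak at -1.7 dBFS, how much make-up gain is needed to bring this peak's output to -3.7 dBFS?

7 dB

Overshoot 10 dB → 10/10 = 1 dB after compression, so the compressed level is -11.7 + 1 = -10.7 dBFS.
Make-up = target − compressed = -3.7 − (-10.7) = 7 dB.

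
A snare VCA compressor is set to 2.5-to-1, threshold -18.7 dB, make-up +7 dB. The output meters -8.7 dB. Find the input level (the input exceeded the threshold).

Remove make-up: -8.7 − 7 = -15.7 dB.
The compressed level sits -15.7 − (-18.7) = 3 dB over threshold.
Undo the ratio: input overshoot = 3 × 2.5 = 7.5 dB, giving input = -11.2 dB.

-11.2 dB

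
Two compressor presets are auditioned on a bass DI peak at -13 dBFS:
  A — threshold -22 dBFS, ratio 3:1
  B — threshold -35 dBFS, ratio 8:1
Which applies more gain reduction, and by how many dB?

A: 9 dB over, compressed to 3 dB over, so 6 dB of GR.
B: 22 dB over, compressed to 2.75 dB over, so 19.25 dB of GR.
B reduces 13.25 dB more.

B, by 13.25 dB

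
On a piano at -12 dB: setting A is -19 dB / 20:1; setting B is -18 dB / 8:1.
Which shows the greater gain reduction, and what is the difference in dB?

A: 7 dB over, compressed to 0.35 dB over, so 6.65 dB of GR.
B: 6 dB over, compressed to 0.75 dB over, so 5.25 dB of GR.
Difference: 1.4 dB in favour of A.

A, by 1.4 dB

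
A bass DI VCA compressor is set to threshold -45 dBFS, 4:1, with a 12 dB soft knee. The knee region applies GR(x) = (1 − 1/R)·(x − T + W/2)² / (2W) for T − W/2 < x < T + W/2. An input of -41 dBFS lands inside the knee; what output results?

-44.125 dBFS

x − T + W/2 = -41 − (-45) + 6 = 10.
GR = (1 − 1/4) × 10² / 24 = 0.75 × 100 / 24 = 3.125 dB.
Output = -41 − 3.125 = -44.125 dBFS.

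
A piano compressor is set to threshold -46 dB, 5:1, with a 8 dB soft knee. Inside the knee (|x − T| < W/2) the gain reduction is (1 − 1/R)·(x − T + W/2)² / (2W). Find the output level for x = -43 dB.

x − T + W/2 = -43 − (-46) + 4 = 7.
GR = (1 − 1/5) × 7² / 16 = 0.8 × 49 / 16 = 2.45 dB.
Output = -43 − 2.45 = -45.45 dB.

-45.45 dB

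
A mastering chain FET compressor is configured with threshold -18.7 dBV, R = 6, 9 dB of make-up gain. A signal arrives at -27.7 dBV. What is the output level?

-27.7 dBV is 9 dB below the -18.7 dBV threshold, so no gain reduction is applied.
Make-up gain adds 9 dB: -27.7 + 9 = -18.7 dBV.

-18.7 dBV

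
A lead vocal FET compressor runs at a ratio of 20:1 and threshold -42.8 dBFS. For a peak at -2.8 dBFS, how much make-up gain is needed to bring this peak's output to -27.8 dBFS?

13 dB

Overshoot 40 dB → 40/20 = 2 dB after compression, so the compressed level is -42.8 + 2 = -40.8 dBFS.
Make-up = target − compressed = -27.8 − (-40.8) = 13 dB.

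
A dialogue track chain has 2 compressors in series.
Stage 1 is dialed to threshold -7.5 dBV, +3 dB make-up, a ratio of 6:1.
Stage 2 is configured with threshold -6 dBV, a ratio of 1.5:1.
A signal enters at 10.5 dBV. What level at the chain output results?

Stage 1: 10.5 dBV is 18 dB over -7.5 dBV; at 6:1 that becomes 3 dB over, giving -4.5 dBV; +3 dB make-up → -1.5 dBV.
Stage 2: 4.5 dB above -6 dBV, reduced 1.5:1 to 3 dB above → -3 dBV.

-3 dBV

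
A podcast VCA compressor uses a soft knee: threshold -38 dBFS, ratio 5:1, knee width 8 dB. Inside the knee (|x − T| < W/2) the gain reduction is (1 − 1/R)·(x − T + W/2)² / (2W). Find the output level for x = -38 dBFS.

x − T + W/2 = -38 − (-38) + 4 = 4.
GR = (1 − 1/5) × 4² / 16 = 0.8 × 16 / 16 = 0.8 dB.
Output = -38 − 0.8 = -38.8 dBFS.

-38.8 dBFS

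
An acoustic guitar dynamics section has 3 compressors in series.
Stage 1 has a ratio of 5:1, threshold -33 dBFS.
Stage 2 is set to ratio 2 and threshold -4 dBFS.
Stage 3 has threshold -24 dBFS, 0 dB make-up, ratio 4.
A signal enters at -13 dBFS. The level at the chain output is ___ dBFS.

-29 dBFS

Stage 1: -13 dBFS is 20 dB over -33 dBFS; at 5:1 that becomes 4 dB over, giving -29 dBFS.
Stage 2: -29 dBFS ≤ -4 dBFS, so stage 2 doesn't engage; output -29 dBFS.
Stage 3: below threshold (-29 ≤ -24); passes unchanged; output -29 dBFS.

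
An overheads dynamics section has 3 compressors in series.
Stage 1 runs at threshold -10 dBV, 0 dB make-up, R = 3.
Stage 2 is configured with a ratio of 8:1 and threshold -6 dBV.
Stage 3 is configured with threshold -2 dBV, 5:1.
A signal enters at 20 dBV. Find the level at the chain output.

-5.25 dBV

Stage 1: 30 dB above -10 dBV, reduced 3:1 to 10 dB above → 0 dBV.
Stage 2: overshoot 6 dB → 6/8 = 0.75 dB → -5.25 dBV.
Stage 3: -5.25 dBV is at or below the -2 dBV threshold — no compression; output -5.25 dBV.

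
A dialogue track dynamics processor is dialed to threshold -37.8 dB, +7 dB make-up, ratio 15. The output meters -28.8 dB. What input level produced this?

-7.8 dB

Before make-up, the level was -28.8 − 7 = -35.8 dB.
The compressed level sits -35.8 − (-37.8) = 2 dB over threshold.
Input overshoot = R × output overshoot = 30 dB → input = -37.8 + 30 = -7.8 dB.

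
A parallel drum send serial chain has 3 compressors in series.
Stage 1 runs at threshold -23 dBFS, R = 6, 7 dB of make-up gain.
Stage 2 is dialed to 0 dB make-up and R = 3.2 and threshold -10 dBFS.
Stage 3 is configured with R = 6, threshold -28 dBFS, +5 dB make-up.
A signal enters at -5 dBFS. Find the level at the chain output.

Stage 1: -5 dBFS is 18 dB over -23 dBFS; at 6:1 that becomes 3 dB over, giving -20 dBFS; +7 dB make-up → -13 dBFS.
Stage 2: -13 dBFS is at or below the -10 dBFS threshold — no compression; output -13 dBFS.
Stage 3: 15 dB above -28 dBFS, reduced 6:1 to 2.5 dB above → -25.5 dBFS; +5 dB make-up → -20.5 dBFS.

-20.5 dBFS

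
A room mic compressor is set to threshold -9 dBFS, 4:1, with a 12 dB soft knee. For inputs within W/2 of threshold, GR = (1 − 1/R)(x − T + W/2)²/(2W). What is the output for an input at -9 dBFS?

x − T + W/2 = -9 − (-9) + 6 = 6.
GR = (1 − 1/4) × 6² / 24 = 0.75 × 36 / 24 = 1.125 dB.
Output = -9 − 1.125 = -10.125 dBFS.

-10.125 dBFS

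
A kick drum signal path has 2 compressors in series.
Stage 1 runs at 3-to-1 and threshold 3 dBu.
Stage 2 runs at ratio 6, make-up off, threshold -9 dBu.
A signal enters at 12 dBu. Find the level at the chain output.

-6.5 dBu

Stage 1: 12 dBu is 9 dB over 3 dBu; at 3:1 that becomes 3 dB over, giving 6 dBu.
Stage 2: 15 dB above -9 dBu, reduced 6:1 to 2.5 dB above → -6.5 dBu.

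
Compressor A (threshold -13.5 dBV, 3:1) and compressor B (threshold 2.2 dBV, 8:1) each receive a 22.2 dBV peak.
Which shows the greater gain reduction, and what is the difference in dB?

A: overshoot 35.7 dB → output overshoot 11.9 dB → GR 23.8 dB.
B: overshoot 20 dB → output overshoot 2.5 dB → GR 17.5 dB.
Difference: 6.3 dB in favour of A.

A, by 6.3 dB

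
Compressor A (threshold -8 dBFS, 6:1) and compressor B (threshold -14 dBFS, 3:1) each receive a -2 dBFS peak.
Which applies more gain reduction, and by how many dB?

B, by 3 dB

A: GR = 6 − 6/6 = 5 dB.
B: GR = 12 − 12/3 = 8 dB.
B reduces 3 dB more.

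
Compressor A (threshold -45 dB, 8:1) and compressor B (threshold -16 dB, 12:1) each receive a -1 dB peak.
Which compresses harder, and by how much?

A, by 24.75 dB

A: overshoot 44 dB → output overshoot 5.5 dB → GR 38.5 dB.
B: overshoot 15 dB → output overshoot 1.25 dB → GR 13.75 dB.
A applies 24.75 dB more gain reduction.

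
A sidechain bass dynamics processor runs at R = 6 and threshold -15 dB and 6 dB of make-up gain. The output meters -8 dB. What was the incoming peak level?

-9 dB

Remove make-up: -8 − 6 = -14 dB.
That's 1 dB above the -15 dB threshold.
Undo the ratio: input overshoot = 1 × 6 = 6 dB, giving input = -9 dB.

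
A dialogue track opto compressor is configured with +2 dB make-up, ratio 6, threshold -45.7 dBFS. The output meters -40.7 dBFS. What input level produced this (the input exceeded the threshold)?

-27.7 dBFS

Stripping the +2 dB make-up gives -42.7 dBFS at the gain stage.
That's 3 dB above the -45.7 dBFS threshold.
Undo the ratio: input overshoot = 3 × 6 = 18 dB, giving input = -27.7 dBFS.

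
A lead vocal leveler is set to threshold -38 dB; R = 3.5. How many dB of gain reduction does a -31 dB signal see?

5 dB

-31 dB exceeds the threshold by 7 dB.
A 3.5:1 ratio leaves 2 dB of that excess.
GR = overshoot in − overshoot out = 7 − 2 = 5 dB.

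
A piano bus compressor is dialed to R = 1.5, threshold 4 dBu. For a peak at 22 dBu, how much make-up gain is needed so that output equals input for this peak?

6 dB

Overshoot 18 dB → 18/1.5 = 12 dB after compression, so the compressed level is 4 + 12 = 16 dBu.
Make-up = target − compressed = 22 − 16 = 6 dB.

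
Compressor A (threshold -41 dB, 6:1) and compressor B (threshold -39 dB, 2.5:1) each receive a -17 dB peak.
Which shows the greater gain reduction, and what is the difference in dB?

A: 24 dB over, compressed to 4 dB over, so 20 dB of GR.
B: 22 dB over, compressed to 8.8 dB over, so 13.2 dB of GR.
A applies 6.8 dB more gain reduction.

A, by 6.8 dB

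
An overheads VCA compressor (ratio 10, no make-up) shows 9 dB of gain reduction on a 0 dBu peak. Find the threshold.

-10 dBu

Input is 10 dB above T (since output overshoot × R = input overshoot: (-9 − T)·10 = 0 − T gives T = -10 dBu).
Check: -10 + (0 − (-10))/10 = -10 + 1 = -9 dBu. ✓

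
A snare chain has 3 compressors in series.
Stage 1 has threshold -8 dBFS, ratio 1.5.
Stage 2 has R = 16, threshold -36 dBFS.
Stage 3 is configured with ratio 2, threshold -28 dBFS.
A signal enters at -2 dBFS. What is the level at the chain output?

Stage 1: overshoot 6 dB → 6/1.5 = 4 dB → -4 dBFS.
Stage 2: 32 dB above -36 dBFS, reduced 16:1 to 2 dB above → -34 dBFS.
Stage 3: -34 dBFS is at or below the -28 dBFS threshold — no compression; output -34 dBFS.

-34 dBFS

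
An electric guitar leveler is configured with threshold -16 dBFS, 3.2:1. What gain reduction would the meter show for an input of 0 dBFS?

The signal is 16 dB above threshold.
At 3.2:1, output sits 16/3.2 = 5 dB above threshold.
GR = overshoot in − overshoot out = 16 − 5 = 11 dB.

11 dB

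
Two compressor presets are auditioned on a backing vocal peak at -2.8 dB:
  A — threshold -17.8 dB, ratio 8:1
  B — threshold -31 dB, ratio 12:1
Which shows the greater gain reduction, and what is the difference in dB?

B, by 12.725 dB

A: 15 dB over, compressed to 1.875 dB over, so 13.125 dB of GR.
B: 28.2 dB over, compressed to 2.35 dB over, so 25.85 dB of GR.
B reduces 12.725 dB more.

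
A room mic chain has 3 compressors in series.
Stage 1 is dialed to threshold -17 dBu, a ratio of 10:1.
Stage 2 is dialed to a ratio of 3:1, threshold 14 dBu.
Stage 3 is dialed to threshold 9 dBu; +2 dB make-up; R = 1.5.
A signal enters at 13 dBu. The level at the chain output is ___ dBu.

-12 dBu

Stage 1: 30 dB above -17 dBu, reduced 10:1 to 3 dB above → -14 dBu.
Stage 2: below threshold (-14 ≤ 14); passes unchanged; output -14 dBu.
Stage 3: below threshold (-14 ≤ 9); passes unchanged; make-up brings it to -12 dBu.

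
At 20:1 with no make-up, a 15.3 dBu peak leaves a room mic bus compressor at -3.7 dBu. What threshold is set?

-4.7 dBu

Gain reduction = 15.3 − (-3.7) = 19 dB; output overshoot = GR / (R − 1) = 19 / 19 = 1 dB.
Threshold = output − output overshoot = -3.7 − 1 = -4.7 dBu.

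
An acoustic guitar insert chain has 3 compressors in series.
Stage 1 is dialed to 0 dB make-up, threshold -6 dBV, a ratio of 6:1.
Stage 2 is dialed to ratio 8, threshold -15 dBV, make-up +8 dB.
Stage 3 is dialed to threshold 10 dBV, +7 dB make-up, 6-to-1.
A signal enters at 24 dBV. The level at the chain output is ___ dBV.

Stage 1: 24 dBV is 30 dB over -6 dBV; at 6:1 that becomes 5 dB over, giving -1 dBV.
Stage 2: overshoot 14 dB → 14/8 = 1.75 dB → -13.25 dBV; +8 dB make-up → -5.25 dBV.
Stage 3: -5.25 dBV is at or below the 10 dBV threshold — no compression; make-up brings it to 1.75 dBV.

1.75 dBV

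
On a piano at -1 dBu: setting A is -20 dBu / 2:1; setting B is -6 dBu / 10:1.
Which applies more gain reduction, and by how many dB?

A, by 5 dB

A: GR = 19 − 19/2 = 9.5 dB.
B: GR = 5 − 5/10 = 4.5 dB.
Difference: 5 dB in favour of A.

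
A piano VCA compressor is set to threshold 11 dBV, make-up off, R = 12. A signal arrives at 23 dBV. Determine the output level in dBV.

23 dBV sits 12 dB over threshold.
At 12:1 the overshoot is divided by 12, leaving 1 dB above threshold.
Output = 11 + 1 = 12 dBV.

12 dBV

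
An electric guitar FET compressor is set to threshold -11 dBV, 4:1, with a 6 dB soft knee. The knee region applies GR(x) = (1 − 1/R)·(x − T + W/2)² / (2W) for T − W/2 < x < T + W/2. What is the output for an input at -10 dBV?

-11 dBV

x − T + W/2 = -10 − (-11) + 3 = 4.
GR = (1 − 1/4) × 4² / 12 = 0.75 × 16 / 12 = 1 dB.
Output = -10 − 1 = -11 dBV.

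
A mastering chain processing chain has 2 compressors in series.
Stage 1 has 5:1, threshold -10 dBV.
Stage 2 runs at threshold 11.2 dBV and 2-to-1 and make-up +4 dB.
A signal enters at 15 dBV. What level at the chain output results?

-1 dBV

Stage 1: overshoot 25 dB → 25/5 = 5 dB → -5 dBV.
Stage 2: -5 dBV is at or below the 11.2 dBV threshold — no compression; make-up brings it to -1 dBV.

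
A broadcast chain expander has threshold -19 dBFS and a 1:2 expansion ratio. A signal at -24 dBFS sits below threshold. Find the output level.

The input is 5 dB below the -19 dBFS threshold.
A 1:2 expander multiplies undershoot by 2: 5 × 2 = 10 dB below threshold.
Output = -19 − 10 = -29 dBFS.

-29 dBFS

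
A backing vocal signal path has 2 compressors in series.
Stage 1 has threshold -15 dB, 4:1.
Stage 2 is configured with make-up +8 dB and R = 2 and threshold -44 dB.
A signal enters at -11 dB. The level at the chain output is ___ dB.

-21 dB

Stage 1: overshoot 4 dB → 4/4 = 1 dB → -14 dB.
Stage 2: overshoot 30 dB → 30/2 = 15 dB → -29 dB; +8 dB make-up → -21 dB.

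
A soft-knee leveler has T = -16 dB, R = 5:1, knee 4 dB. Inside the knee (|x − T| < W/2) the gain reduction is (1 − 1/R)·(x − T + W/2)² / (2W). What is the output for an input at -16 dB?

-16.4 dB

x − T + W/2 = -16 − (-16) + 2 = 2.
GR = (1 − 1/5) × 2² / 8 = 0.8 × 4 / 8 = 0.4 dB.
Output = -16 − 0.4 = -16.4 dB.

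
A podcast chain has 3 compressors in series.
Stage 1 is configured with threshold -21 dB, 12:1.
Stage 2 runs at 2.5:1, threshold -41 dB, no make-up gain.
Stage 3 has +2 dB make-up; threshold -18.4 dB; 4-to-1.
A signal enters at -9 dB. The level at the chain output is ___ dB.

Stage 1: 12 dB above -21 dB, reduced 12:1 to 1 dB above → -20 dB.
Stage 2: 21 dB above -41 dB, reduced 2.5:1 to 8.4 dB above → -32.6 dB.
Stage 3: below threshold (-32.6 ≤ -18.4); passes unchanged; make-up brings it to -30.6 dB.

-30.6 dB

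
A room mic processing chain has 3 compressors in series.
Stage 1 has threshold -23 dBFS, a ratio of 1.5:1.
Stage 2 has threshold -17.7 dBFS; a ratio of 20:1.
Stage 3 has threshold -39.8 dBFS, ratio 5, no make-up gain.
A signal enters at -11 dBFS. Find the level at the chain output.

Stage 1: 12 dB above -23 dBFS, reduced 1.5:1 to 8 dB above → -15 dBFS.
Stage 2: -15 dBFS is 2.7 dB over -17.7 dBFS; at 20:1 that becomes 0.135 dB over, giving -17.565 dBFS.
Stage 3: overshoot 22.235 dB → 22.235/5 = 4.447 dB → -35.353 dBFS.

-35.353 dBFS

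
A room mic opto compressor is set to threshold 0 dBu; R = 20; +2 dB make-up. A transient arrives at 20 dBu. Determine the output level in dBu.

20 dBu sits 20 dB over threshold.
At 20:1 the overshoot is divided by 20, leaving 1 dB above threshold.
That puts the output at 1 dBu; make-up adds 2 dB, giving 3 dBu.

3 dBu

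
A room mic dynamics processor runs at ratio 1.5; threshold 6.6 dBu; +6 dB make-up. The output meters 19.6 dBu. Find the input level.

17.1 dBu

Stripping the +6 dB make-up gives 13.6 dBu at the gain stage.
That's 7 dB above the 6.6 dBu threshold.
Undo the ratio: input overshoot = 7 × 1.5 = 10.5 dB, giving input = 17.1 dBu.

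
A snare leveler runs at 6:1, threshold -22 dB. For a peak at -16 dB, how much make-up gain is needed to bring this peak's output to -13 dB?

8 dB

Overshoot 6 dB → 6/6 = 1 dB after compression, so the compressed level is -22 + 1 = -21 dB.
Make-up = target − compressed = -13 − (-21) = 8 dB.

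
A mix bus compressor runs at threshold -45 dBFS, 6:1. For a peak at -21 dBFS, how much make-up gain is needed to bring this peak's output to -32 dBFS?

Without make-up, output = threshold + overshoot/6 = -45 + 4 = -41 dBFS.
Gap to target: 9 dB.

9 dB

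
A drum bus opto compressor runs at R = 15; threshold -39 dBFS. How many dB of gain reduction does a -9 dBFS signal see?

-9 dBFS exceeds the threshold by 30 dB.
At 15:1, output sits 30/15 = 2 dB above threshold.
So the signal is attenuated by 30 − 2 = 28 dB.

28 dB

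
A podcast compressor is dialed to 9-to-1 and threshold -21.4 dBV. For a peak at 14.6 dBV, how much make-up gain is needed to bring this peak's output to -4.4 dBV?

Overshoot 36 dB → 36/9 = 4 dB after compression, so the compressed level is -21.4 + 4 = -17.4 dBV.
Make-up = target − compressed = -4.4 − (-17.4) = 13 dB.

13 dB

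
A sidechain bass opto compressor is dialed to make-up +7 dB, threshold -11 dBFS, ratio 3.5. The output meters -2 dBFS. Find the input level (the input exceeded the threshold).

Before make-up, the level was -2 − 7 = -9 dBFS.
Post-compression overshoot = -9 − (-11) = 2 dB.
Input overshoot = R × output overshoot = 7 dB → input = -11 + 7 = -4 dBFS.

-4 dBFS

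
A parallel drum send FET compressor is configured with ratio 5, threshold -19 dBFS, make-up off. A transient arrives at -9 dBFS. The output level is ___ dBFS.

Overshoot: -9 − (-19) = 10 dB.
The 10 dB excess becomes 2 dB after 5:1 reduction.
So the level is -19 + 2 = -17 dBFS.

-17 dBFS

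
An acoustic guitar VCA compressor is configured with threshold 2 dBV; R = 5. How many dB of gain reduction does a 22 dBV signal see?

16 dB

22 dBV exceeds the threshold by 20 dB.
After 5:1 compression the overshoot becomes 20/5 = 4 dB.
Gain reduction = 20 − 4 = 16 dB.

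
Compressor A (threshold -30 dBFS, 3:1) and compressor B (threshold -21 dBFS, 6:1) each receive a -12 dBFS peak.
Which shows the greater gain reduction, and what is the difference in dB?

A: 18 dB over, compressed to 6 dB over, so 12 dB of GR.
B: 9 dB over, compressed to 1.5 dB over, so 7.5 dB of GR.
A applies 4.5 dB more gain reduction.

A, by 4.5 dB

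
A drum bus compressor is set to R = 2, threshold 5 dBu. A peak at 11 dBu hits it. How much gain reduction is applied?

11 dBu exceeds the threshold by 6 dB.
A 2:1 ratio leaves 3 dB of that excess.
Gain reduction = 6 − 3 = 3 dB.

3 dB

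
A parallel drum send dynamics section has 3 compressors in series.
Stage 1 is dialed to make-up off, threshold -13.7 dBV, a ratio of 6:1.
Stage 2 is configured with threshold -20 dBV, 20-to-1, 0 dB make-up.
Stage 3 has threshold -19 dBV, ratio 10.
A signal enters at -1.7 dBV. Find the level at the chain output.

Stage 1: 12 dB above -13.7 dBV, reduced 6:1 to 2 dB above → -11.7 dBV.
Stage 2: overshoot 8.3 dB → 8.3/20 = 0.415 dB → -19.585 dBV.
Stage 3: below threshold (-19.585 ≤ -19); passes unchanged; output -19.585 dBV.

-19.585 dBV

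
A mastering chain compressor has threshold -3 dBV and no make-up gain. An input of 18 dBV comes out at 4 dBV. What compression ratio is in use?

3:1

Input overshoot = 18 − (-3) = 21 dB; output overshoot = 4 − (-3) = 7 dB.
Ratio = 21 / 7 = 3.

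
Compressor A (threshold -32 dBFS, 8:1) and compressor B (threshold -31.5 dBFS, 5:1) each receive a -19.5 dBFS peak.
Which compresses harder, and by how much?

A, by 1.3375 dB

A: 12.5 dB over, compressed to 1.5625 dB over, so 10.9375 dB of GR.
B: 12 dB over, compressed to 2.4 dB over, so 9.6 dB of GR.
A reduces 1.3375 dB more.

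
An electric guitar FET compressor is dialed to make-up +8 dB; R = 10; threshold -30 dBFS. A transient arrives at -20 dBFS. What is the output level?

-20 dBFS sits 10 dB over threshold.
The 10 dB excess becomes 1 dB after 10:1 reduction.
Output = -30 + 1 = -29 dBFS; make-up adds 8 dB, giving -21 dBFS.

-21 dBFS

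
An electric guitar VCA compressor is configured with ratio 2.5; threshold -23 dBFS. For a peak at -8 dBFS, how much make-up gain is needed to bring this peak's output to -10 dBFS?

Overshoot 15 dB → 15/2.5 = 6 dB after compression, so the compressed level is -23 + 6 = -17 dBFS.
Make-up = target − compressed = -10 − (-17) = 7 dB.

7 dB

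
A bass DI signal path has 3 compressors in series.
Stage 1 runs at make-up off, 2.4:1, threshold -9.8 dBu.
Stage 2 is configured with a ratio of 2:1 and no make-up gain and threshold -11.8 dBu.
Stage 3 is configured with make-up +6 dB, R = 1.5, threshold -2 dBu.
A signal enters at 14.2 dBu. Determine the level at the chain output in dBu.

0.2 dBu

Stage 1: overshoot 24 dB → 24/2.4 = 10 dB → 0.2 dBu.
Stage 2: 0.2 dBu is 12 dB over -11.8 dBu; at 2:1 that becomes 6 dB over, giving -5.8 dBu.
Stage 3: -5.8 dBu ≤ -2 dBu, so stage 3 doesn't engage; make-up brings it to 0.2 dBu.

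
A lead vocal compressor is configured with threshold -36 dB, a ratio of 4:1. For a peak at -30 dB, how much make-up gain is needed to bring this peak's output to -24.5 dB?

10 dB

Overshoot 6 dB → 6/4 = 1.5 dB after compression, so the compressed level is -36 + 1.5 = -34.5 dB.
Make-up = target − compressed = -24.5 − (-34.5) = 10 dB.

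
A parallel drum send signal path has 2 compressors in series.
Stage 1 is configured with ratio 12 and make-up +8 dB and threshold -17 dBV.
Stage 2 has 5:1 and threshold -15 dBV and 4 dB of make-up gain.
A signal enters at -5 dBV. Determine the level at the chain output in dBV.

-9.6 dBV

Stage 1: -5 dBV is 12 dB over -17 dBV; at 12:1 that becomes 1 dB over, giving -16 dBV; +8 dB make-up → -8 dBV.
Stage 2: 7 dB above -15 dBV, reduced 5:1 to 1.4 dB above → -13.6 dBV; +4 dB make-up → -9.6 dBV.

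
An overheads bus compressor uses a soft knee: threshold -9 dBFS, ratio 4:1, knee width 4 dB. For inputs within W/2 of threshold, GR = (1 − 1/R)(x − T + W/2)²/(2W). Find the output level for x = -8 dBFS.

-8.84375 dBFS

x − T + W/2 = -8 − (-9) + 2 = 3.
GR = (1 − 1/4) × 3² / 8 = 0.75 × 9 / 8 = 0.84375 dB.
Output = -8 − 0.84375 = -8.84375 dBFS.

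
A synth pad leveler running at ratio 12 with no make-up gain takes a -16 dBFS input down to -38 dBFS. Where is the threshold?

Input is 24 dB above T (since output overshoot × R = input overshoot: (-38 − T)·12 = -16 − T gives T = -40 dBFS).
Check: -40 + (-16 − (-40))/12 = -40 + 2 = -38 dBFS. ✓

-40 dBFS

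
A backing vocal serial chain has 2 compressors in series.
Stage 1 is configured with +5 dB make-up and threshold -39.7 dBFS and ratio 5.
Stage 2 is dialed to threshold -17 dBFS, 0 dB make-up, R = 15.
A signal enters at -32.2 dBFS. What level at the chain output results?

Stage 1: overshoot 7.5 dB → 7.5/5 = 1.5 dB → -38.2 dBFS; +5 dB make-up → -33.2 dBFS.
Stage 2: -33.2 dBFS ≤ -17 dBFS, so stage 2 doesn't engage; output -33.2 dBFS.

-33.2 dBFS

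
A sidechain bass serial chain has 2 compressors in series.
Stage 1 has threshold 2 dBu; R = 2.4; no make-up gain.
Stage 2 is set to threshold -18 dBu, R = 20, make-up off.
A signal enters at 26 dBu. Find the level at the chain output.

Stage 1: overshoot 24 dB → 24/2.4 = 10 dB → 12 dBu.
Stage 2: 30 dB above -18 dBu, reduced 20:1 to 1.5 dB above → -16.5 dBu.

-16.5 dBu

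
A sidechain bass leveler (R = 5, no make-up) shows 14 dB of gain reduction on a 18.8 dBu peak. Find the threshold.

Let T be the threshold. Output overshoot = (input overshoot)/R, so 4.8 − T = (18.8 − T)/5.
5·(4.8 − T) = 18.8 − T → 4·T = 24 − 18.8 = 5.2.
T = 5.2/4 = 1.3 dBu.

1.3 dBu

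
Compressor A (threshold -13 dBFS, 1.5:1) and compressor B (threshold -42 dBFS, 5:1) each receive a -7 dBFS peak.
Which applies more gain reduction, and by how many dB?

A: GR = 6 − 6/1.5 = 2 dB.
B: GR = 35 − 35/5 = 28 dB.
B reduces 26 dB more.

B, by 26 dB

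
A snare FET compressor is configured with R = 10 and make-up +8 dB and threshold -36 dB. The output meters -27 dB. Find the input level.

Stripping the +8 dB make-up gives -35 dB at the gain stage.
Post-compression overshoot = -35 − (-36) = 1 dB.
Input overshoot = R × output overshoot = 10 dB → input = -36 + 10 = -26 dB.

-26 dB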